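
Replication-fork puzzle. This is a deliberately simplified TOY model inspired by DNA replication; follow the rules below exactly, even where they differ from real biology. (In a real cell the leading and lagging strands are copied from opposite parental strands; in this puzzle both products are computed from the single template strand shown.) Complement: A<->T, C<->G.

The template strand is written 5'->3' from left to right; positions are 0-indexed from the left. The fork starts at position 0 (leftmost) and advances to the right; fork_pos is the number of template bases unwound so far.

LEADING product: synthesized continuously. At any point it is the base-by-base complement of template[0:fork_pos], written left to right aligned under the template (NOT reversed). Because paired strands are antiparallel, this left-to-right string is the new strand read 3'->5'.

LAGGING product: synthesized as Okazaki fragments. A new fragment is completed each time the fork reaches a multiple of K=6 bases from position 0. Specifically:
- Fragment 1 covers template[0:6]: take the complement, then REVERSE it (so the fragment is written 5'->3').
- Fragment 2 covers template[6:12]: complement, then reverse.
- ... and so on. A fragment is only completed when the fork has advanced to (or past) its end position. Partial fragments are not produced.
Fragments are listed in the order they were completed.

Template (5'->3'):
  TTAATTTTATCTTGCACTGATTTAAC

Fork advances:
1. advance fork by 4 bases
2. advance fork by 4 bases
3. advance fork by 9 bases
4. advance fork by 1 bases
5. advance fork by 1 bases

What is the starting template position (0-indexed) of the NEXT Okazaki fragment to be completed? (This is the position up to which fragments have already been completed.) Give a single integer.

Step 1: advance 4 -> fork_pos = 0 + 4 = 4. Next multiple of 6 is 6 (not reached); still 0 fragment(s).
Step 2: advance 4 -> fork_pos = 4 + 4 = 8. Reached multiple(s) of 6: 6 -> fragment 1 completed (1 total).
Step 3: advance 9 -> fork_pos = 8 + 9 = 17. Reached multiple(s) of 6: 12 -> fragment 2 completed (2 total).
Step 4: advance 1 -> fork_pos = 17 + 1 = 18. Reached multiple(s) of 6: 18 -> fragment 3 completed (3 total).
Step 5: advance 1 -> fork_pos = 18 + 1 = 19. Next multiple of 6 is 24 (not reached); still 3 fragment(s).
3 fragment(s) completed, covering template[0:18] (3 x 6 = 18). The next fragment, fragment 4, covers template[18:24], so it starts at position 18.

Answer: 18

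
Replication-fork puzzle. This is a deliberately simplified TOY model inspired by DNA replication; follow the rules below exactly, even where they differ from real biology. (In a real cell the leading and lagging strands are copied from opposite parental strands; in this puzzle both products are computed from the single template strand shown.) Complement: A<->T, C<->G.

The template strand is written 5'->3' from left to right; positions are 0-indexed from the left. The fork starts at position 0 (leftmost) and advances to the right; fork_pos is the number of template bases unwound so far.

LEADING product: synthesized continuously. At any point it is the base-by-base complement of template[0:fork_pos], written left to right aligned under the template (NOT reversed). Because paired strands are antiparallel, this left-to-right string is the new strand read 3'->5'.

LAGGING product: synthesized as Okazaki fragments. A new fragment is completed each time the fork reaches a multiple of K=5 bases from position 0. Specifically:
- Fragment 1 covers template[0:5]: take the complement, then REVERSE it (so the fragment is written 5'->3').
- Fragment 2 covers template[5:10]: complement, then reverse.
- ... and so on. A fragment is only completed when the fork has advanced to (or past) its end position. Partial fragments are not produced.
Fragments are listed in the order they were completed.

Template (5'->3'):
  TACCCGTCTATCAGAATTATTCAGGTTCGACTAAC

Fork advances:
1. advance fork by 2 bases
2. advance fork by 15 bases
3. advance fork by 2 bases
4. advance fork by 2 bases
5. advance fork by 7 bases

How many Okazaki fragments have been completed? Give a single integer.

Answer: 5

Derivation:
Step 1: advance 2 -> fork_pos = 0 + 2 = 2. Next multiple of 5 is 5 (not reached); still 0 fragment(s).
Step 2: advance 15 -> fork_pos = 2 + 15 = 17. Reached multiple(s) of 5: 5, 10, 15 -> fragments 1-3 completed (3 total).
Step 3: advance 2 -> fork_pos = 17 + 2 = 19. Next multiple of 5 is 20 (not reached); still 3 fragment(s).
Step 4: advance 2 -> fork_pos = 19 + 2 = 21. Reached multiple(s) of 5: 20 -> fragment 4 completed (4 total).
Step 5: advance 7 -> fork_pos = 21 + 7 = 28. Reached multiple(s) of 5: 25 -> fragment 5 completed (5 total).
Check: final fork_pos = 28; the multiples of 5 that are <= 28 are 5..25 -> 28 // 5 = 5 completed fragment(s).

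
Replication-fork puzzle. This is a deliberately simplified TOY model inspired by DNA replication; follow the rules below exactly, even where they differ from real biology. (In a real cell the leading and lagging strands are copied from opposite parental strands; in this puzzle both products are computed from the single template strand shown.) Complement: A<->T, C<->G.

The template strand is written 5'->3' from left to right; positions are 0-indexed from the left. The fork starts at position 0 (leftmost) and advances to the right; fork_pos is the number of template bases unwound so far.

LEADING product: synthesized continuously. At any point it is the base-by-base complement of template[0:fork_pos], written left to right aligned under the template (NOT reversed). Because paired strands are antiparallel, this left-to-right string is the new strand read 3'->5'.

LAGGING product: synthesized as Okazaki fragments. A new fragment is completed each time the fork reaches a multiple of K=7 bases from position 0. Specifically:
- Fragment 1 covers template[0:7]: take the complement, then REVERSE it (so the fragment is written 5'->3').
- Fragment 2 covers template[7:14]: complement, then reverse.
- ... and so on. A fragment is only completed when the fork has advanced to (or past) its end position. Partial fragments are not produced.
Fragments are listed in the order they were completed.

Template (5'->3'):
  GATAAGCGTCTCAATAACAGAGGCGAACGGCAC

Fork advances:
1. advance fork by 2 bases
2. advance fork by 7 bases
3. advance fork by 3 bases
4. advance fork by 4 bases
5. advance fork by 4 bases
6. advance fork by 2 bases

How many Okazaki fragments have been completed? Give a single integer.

Answer: 3

Derivation:
Step 1: advance 2 -> fork_pos = 0 + 2 = 2. Next multiple of 7 is 7 (not reached); still 0 fragment(s).
Step 2: advance 7 -> fork_pos = 2 + 7 = 9. Reached multiple(s) of 7: 7 -> fragment 1 completed (1 total).
Step 3: advance 3 -> fork_pos = 9 + 3 = 12. Next multiple of 7 is 14 (not reached); still 1 fragment(s).
Step 4: advance 4 -> fork_pos = 12 + 4 = 16. Reached multiple(s) of 7: 14 -> fragment 2 completed (2 total).
Step 5: advance 4 -> fork_pos = 16 + 4 = 20. Next multiple of 7 is 21 (not reached); still 2 fragment(s).
Step 6: advance 2 -> fork_pos = 20 + 2 = 22. Reached multiple(s) of 7: 21 -> fragment 3 completed (3 total).
Check: final fork_pos = 22; the multiples of 7 that are <= 22 are 7..21 -> 22 // 7 = 3 completed fragment(s).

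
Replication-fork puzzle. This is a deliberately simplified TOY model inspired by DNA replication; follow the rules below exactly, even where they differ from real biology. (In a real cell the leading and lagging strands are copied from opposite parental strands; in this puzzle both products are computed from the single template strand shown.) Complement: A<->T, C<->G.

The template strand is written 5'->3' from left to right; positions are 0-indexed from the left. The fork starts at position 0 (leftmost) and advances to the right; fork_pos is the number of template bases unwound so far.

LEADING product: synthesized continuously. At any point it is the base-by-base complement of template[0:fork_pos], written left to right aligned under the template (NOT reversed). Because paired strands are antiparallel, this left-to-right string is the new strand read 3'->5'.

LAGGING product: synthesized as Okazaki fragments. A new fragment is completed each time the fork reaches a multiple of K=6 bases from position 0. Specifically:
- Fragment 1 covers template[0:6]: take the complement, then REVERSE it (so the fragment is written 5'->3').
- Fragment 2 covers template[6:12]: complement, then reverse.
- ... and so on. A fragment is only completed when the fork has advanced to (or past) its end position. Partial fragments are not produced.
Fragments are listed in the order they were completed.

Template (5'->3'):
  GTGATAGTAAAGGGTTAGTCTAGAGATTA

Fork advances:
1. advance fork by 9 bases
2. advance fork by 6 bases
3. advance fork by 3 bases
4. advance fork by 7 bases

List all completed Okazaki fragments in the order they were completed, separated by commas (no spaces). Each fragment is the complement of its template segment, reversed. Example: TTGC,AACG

Answer: TATCAC,CTTTAC,CTAACC,TCTAGA

Derivation:
Step 1: advance 9 -> fork_pos = 0 + 9 = 9. Reached multiple(s) of 6: 6 -> fragment 1 completed (1 total).
Step 2: advance 6 -> fork_pos = 9 + 6 = 15. Reached multiple(s) of 6: 12 -> fragment 2 completed (2 total).
Step 3: advance 3 -> fork_pos = 15 + 3 = 18. Reached multiple(s) of 6: 18 -> fragment 3 completed (3 total).
Step 4: advance 7 -> fork_pos = 18 + 7 = 25. Reached multiple(s) of 6: 24 -> fragment 4 completed (4 total).
Final fork_pos = 25, so 4 fragment(s) are complete. Build each: template segment -> complement -> reverse.
Fragment 1: template[0:6] = GTGATA -> complement CACTAT -> reversed TATCAC
Fragment 2: template[6:12] = GTAAAG -> complement CATTTC -> reversed CTTTAC
Fragment 3: template[12:18] = GGTTAG -> complement CCAATC -> reversed CTAACC
Fragment 4: template[18:24] = TCTAGA -> complement AGATCT -> reversed TCTAGA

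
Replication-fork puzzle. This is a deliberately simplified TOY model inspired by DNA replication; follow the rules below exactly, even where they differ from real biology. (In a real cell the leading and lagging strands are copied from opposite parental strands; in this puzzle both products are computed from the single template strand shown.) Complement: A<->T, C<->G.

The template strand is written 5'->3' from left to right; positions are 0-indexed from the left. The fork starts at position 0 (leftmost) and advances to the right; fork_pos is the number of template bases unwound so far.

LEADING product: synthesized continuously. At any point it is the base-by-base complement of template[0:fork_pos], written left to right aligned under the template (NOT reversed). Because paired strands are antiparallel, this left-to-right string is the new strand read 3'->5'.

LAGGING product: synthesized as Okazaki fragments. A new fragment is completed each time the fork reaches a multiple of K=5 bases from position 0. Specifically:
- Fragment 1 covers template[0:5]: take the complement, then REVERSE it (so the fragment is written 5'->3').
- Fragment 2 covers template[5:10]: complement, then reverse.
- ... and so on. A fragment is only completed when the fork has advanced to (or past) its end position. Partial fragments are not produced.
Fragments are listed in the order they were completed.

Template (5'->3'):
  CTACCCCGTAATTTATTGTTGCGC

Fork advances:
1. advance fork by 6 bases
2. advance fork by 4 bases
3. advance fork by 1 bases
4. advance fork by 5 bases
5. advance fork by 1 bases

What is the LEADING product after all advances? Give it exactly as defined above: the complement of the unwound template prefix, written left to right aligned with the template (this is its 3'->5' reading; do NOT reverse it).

Answer: GATGGGGCATTAAATAA

Derivation:
Step 1: advance 6 -> fork_pos = 0 + 6 = 6.
Step 2: advance 4 -> fork_pos = 6 + 4 = 10.
Step 3: advance 1 -> fork_pos = 10 + 1 = 11.
Step 4: advance 5 -> fork_pos = 11 + 5 = 16.
Step 5: advance 1 -> fork_pos = 16 + 1 = 17.
Unwound prefix: template[0:17] = CTACCCCGTAATTTATT
Complement it base by base (A<->T, C<->G), keeping left-to-right order:
  [0:5] CTACC -> GATGG
  [5:10] CCGTA -> GGCAT
  [10:15] ATTTA -> TAAAT
  [15:17] TT -> AA
Concatenate: GATGGGGCATTAAATAA (length 17; written aligned with the template, i.e. 3'->5').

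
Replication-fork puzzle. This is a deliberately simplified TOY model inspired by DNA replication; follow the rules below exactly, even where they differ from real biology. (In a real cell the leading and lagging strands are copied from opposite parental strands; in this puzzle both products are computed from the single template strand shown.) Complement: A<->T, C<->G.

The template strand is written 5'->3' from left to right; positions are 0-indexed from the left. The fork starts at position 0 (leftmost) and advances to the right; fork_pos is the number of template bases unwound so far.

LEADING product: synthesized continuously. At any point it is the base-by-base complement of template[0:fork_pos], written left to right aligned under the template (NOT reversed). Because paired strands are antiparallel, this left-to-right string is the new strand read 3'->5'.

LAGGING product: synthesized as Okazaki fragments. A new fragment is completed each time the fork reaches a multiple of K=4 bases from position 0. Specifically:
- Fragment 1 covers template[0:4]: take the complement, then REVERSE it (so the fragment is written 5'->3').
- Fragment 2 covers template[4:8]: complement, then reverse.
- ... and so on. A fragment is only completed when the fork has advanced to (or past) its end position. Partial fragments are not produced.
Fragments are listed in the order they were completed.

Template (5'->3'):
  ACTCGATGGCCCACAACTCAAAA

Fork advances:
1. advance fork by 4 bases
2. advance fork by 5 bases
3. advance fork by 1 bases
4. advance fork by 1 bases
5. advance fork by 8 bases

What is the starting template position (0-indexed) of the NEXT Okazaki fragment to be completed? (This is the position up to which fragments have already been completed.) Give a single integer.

Step 1: advance 4 -> fork_pos = 0 + 4 = 4. Reached multiple(s) of 4: 4 -> fragment 1 completed (1 total).
Step 2: advance 5 -> fork_pos = 4 + 5 = 9. Reached multiple(s) of 4: 8 -> fragment 2 completed (2 total).
Step 3: advance 1 -> fork_pos = 9 + 1 = 10. Next multiple of 4 is 12 (not reached); still 2 fragment(s).
Step 4: advance 1 -> fork_pos = 10 + 1 = 11. Next multiple of 4 is 12 (not reached); still 2 fragment(s).
Step 5: advance 8 -> fork_pos = 11 + 8 = 19. Reached multiple(s) of 4: 12, 16 -> fragments 3-4 completed (4 total).
4 fragment(s) completed, covering template[0:16] (4 x 4 = 16). The next fragment, fragment 5, covers template[16:20], so it starts at position 16.

Answer: 16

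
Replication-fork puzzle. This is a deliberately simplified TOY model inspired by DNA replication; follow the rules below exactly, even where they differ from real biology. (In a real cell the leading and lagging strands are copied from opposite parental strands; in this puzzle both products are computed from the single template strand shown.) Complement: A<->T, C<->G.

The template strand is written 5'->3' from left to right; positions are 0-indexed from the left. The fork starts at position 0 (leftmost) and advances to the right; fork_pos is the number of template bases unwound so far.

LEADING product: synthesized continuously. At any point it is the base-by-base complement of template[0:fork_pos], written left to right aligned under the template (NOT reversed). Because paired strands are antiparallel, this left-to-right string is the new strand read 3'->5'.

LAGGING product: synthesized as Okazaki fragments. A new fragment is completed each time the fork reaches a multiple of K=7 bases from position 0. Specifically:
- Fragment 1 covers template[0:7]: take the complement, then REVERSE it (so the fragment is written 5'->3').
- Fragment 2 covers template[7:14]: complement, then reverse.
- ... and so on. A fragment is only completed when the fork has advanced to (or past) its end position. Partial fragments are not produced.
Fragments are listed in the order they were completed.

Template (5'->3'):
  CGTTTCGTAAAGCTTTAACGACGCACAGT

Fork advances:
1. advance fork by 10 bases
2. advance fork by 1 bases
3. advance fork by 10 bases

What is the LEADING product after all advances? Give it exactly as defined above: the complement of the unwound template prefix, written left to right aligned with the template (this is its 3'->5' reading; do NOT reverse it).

Answer: GCAAAGCATTTCGAAATTGCT

Derivation:
Step 1: advance 10 -> fork_pos = 0 + 10 = 10.
Step 2: advance 1 -> fork_pos = 10 + 1 = 11.
Step 3: advance 10 -> fork_pos = 11 + 10 = 21.
Unwound prefix: template[0:21] = CGTTTCGTAAAGCTTTAACGA
Complement it base by base (A<->T, C<->G), keeping left-to-right order:
  [0:5] CGTTT -> GCAAA
  [5:10] CGTAA -> GCATT
  [10:15] AGCTT -> TCGAA
  [15:20] TAACG -> ATTGC
  [20:21] A -> T
Concatenate: GCAAAGCATTTCGAAATTGCT (length 21; written aligned with the template, i.e. 3'->5').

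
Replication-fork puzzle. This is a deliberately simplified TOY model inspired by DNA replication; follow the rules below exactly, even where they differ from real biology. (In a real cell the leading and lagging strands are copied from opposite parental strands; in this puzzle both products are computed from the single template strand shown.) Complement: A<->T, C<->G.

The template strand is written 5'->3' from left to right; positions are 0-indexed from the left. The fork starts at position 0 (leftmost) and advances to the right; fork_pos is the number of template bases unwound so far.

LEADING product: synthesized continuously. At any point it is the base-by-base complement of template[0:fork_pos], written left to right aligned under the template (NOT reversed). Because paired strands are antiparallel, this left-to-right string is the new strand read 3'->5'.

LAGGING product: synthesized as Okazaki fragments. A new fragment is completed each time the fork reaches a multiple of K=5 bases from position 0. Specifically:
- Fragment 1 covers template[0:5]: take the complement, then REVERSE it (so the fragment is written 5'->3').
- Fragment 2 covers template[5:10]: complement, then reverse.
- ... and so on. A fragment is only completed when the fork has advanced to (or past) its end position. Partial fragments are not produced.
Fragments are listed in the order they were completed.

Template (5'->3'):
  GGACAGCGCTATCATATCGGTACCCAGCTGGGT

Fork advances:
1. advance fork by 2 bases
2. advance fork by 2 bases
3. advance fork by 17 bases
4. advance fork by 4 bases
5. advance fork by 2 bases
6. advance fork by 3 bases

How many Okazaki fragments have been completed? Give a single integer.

Step 1: advance 2 -> fork_pos = 0 + 2 = 2. Next multiple of 5 is 5 (not reached); still 0 fragment(s).
Step 2: advance 2 -> fork_pos = 2 + 2 = 4. Next multiple of 5 is 5 (not reached); still 0 fragment(s).
Step 3: advance 17 -> fork_pos = 4 + 17 = 21. Reached multiple(s) of 5: 5, 10, 15, 20 -> fragments 1-4 completed (4 total).
Step 4: advance 4 -> fork_pos = 21 + 4 = 25. Reached multiple(s) of 5: 25 -> fragment 5 completed (5 total).
Step 5: advance 2 -> fork_pos = 25 + 2 = 27. Next multiple of 5 is 30 (not reached); still 5 fragment(s).
Step 6: advance 3 -> fork_pos = 27 + 3 = 30. Reached multiple(s) of 5: 30 -> fragment 6 completed (6 total).
Check: final fork_pos = 30; the multiples of 5 that are <= 30 are 5..30 -> 30 // 5 = 6 completed fragment(s).

Answer: 6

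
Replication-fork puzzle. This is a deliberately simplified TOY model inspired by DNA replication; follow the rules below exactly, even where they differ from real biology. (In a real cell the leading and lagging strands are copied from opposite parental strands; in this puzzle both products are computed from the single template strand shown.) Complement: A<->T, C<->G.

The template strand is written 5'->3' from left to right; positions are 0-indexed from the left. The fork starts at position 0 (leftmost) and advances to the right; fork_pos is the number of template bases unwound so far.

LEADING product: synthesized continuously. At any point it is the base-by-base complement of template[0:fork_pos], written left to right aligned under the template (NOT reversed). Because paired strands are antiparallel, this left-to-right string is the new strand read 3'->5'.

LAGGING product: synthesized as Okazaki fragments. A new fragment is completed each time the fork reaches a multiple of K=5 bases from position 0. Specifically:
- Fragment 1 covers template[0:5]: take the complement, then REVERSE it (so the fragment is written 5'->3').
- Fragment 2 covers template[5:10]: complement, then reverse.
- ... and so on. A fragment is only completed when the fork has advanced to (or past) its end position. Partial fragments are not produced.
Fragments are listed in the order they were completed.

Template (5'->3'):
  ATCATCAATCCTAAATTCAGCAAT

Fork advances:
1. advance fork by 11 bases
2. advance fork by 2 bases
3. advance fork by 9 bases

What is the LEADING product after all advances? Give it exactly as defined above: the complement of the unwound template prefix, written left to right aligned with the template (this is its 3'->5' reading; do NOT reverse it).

Answer: TAGTAGTTAGGATTTAAGTCGT

Derivation:
Step 1: advance 11 -> fork_pos = 0 + 11 = 11.
Step 2: advance 2 -> fork_pos = 11 + 2 = 13.
Step 3: advance 9 -> fork_pos = 13 + 9 = 22.
Unwound prefix: template[0:22] = ATCATCAATCCTAAATTCAGCA
Complement it base by base (A<->T, C<->G), keeping left-to-right order:
  [0:5] ATCAT -> TAGTA
  [5:10] CAATC -> GTTAG
  [10:15] CTAAA -> GATTT
  [15:20] TTCAG -> AAGTC
  [20:22] CA -> GT
Concatenate: TAGTAGTTAGGATTTAAGTCGT (length 22; written aligned with the template, i.e. 3'->5').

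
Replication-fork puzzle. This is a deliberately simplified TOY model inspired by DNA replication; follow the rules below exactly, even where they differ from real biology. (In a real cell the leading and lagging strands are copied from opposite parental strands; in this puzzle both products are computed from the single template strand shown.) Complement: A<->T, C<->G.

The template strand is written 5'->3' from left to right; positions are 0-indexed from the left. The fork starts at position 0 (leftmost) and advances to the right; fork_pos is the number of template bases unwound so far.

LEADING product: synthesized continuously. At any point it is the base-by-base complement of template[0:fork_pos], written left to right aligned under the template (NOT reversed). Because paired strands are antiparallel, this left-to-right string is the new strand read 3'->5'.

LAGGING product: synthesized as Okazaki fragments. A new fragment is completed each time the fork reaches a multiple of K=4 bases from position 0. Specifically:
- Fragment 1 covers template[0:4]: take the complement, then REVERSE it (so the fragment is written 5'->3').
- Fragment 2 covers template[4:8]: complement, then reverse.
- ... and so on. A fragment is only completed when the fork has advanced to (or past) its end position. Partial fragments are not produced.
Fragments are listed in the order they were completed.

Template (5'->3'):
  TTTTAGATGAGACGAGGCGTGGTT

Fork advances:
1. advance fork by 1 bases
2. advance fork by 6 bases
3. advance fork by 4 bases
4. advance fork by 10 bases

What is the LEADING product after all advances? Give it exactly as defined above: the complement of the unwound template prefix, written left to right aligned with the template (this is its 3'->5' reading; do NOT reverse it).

Step 1: advance 1 -> fork_pos = 0 + 1 = 1.
Step 2: advance 6 -> fork_pos = 1 + 6 = 7.
Step 3: advance 4 -> fork_pos = 7 + 4 = 11.
Step 4: advance 10 -> fork_pos = 11 + 10 = 21.
Unwound prefix: template[0:21] = TTTTAGATGAGACGAGGCGTG
Complement it base by base (A<->T, C<->G), keeping left-to-right order:
  [0:5] TTTTA -> AAAAT
  [5:10] GATGA -> CTACT
  [10:15] GACGA -> CTGCT
  [15:20] GGCGT -> CCGCA
  [20:21] G -> C
Concatenate: AAAATCTACTCTGCTCCGCAC (length 21; written aligned with the template, i.e. 3'->5').

Answer: AAAATCTACTCTGCTCCGCAC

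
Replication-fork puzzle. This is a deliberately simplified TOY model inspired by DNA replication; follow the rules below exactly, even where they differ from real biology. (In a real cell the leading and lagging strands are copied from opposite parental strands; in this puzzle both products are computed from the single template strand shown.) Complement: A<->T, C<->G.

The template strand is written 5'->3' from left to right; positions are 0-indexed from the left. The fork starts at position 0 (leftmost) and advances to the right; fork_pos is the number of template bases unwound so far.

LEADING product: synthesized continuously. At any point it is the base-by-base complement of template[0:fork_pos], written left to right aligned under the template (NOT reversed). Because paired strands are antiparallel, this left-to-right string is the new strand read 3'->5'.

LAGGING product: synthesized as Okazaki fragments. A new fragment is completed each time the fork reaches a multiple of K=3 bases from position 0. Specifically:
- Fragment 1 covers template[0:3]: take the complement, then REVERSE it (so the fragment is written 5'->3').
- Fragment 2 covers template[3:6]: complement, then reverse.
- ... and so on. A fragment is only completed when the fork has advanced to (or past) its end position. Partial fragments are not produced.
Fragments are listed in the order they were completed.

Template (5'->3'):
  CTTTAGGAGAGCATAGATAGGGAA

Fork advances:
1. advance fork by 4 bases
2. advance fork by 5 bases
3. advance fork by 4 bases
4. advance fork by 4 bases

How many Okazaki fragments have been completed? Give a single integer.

Step 1: advance 4 -> fork_pos = 0 + 4 = 4. Reached multiple(s) of 3: 3 -> fragment 1 completed (1 total).
Step 2: advance 5 -> fork_pos = 4 + 5 = 9. Reached multiple(s) of 3: 6, 9 -> fragments 2-3 completed (3 total).
Step 3: advance 4 -> fork_pos = 9 + 4 = 13. Reached multiple(s) of 3: 12 -> fragment 4 completed (4 total).
Step 4: advance 4 -> fork_pos = 13 + 4 = 17. Reached multiple(s) of 3: 15 -> fragment 5 completed (5 total).
Check: final fork_pos = 17; the multiples of 3 that are <= 17 are 3..15 -> 17 // 3 = 5 completed fragment(s).

Answer: 5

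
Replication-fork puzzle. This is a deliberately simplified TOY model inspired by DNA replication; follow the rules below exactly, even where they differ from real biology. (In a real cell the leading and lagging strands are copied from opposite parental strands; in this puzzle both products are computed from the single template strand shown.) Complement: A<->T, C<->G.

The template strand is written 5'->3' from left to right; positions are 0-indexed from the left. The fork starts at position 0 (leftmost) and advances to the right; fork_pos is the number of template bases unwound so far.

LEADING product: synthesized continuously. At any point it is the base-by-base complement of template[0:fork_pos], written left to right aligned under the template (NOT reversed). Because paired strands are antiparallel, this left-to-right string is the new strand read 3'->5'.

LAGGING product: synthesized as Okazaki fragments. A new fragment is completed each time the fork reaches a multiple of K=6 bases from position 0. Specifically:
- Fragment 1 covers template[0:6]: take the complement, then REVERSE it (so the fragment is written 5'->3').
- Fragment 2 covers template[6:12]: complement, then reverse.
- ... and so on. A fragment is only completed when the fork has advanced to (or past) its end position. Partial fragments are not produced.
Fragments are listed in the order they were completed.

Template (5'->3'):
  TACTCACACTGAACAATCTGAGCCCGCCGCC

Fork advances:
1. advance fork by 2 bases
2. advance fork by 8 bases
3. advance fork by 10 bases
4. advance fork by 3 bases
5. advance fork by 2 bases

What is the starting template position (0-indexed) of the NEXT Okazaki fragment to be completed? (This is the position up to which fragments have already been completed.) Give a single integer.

Step 1: advance 2 -> fork_pos = 0 + 2 = 2. Next multiple of 6 is 6 (not reached); still 0 fragment(s).
Step 2: advance 8 -> fork_pos = 2 + 8 = 10. Reached multiple(s) of 6: 6 -> fragment 1 completed (1 total).
Step 3: advance 10 -> fork_pos = 10 + 10 = 20. Reached multiple(s) of 6: 12, 18 -> fragments 2-3 completed (3 total).
Step 4: advance 3 -> fork_pos = 20 + 3 = 23. Next multiple of 6 is 24 (not reached); still 3 fragment(s).
Step 5: advance 2 -> fork_pos = 23 + 2 = 25. Reached multiple(s) of 6: 24 -> fragment 4 completed (4 total).
4 fragment(s) completed, covering template[0:24] (4 x 6 = 24). The next fragment, fragment 5, covers template[24:30], so it starts at position 24.

Answer: 24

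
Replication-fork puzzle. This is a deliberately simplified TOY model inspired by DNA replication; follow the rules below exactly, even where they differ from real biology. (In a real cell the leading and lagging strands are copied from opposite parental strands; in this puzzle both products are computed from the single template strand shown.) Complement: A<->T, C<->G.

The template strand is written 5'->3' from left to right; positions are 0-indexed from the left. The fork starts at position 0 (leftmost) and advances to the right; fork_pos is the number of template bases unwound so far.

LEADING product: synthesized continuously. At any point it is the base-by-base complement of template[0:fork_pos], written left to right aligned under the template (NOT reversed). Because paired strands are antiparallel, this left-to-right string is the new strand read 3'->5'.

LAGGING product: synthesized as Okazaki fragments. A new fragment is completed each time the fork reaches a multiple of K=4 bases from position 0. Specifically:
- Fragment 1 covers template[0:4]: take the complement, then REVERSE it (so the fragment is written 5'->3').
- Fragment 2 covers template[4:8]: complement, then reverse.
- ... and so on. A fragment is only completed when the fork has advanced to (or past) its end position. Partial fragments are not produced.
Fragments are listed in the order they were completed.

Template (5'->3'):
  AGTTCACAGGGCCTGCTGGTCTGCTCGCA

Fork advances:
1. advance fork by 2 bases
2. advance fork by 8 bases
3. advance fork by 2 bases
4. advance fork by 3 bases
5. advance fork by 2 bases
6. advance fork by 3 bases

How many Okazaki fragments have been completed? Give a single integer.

Answer: 5

Derivation:
Step 1: advance 2 -> fork_pos = 0 + 2 = 2. Next multiple of 4 is 4 (not reached); still 0 fragment(s).
Step 2: advance 8 -> fork_pos = 2 + 8 = 10. Reached multiple(s) of 4: 4, 8 -> fragments 1-2 completed (2 total).
Step 3: advance 2 -> fork_pos = 10 + 2 = 12. Reached multiple(s) of 4: 12 -> fragment 3 completed (3 total).
Step 4: advance 3 -> fork_pos = 12 + 3 = 15. Next multiple of 4 is 16 (not reached); still 3 fragment(s).
Step 5: advance 2 -> fork_pos = 15 + 2 = 17. Reached multiple(s) of 4: 16 -> fragment 4 completed (4 total).
Step 6: advance 3 -> fork_pos = 17 + 3 = 20. Reached multiple(s) of 4: 20 -> fragment 5 completed (5 total).
Check: final fork_pos = 20; the multiples of 4 that are <= 20 are 4..20 -> 20 // 4 = 5 completed fragment(s).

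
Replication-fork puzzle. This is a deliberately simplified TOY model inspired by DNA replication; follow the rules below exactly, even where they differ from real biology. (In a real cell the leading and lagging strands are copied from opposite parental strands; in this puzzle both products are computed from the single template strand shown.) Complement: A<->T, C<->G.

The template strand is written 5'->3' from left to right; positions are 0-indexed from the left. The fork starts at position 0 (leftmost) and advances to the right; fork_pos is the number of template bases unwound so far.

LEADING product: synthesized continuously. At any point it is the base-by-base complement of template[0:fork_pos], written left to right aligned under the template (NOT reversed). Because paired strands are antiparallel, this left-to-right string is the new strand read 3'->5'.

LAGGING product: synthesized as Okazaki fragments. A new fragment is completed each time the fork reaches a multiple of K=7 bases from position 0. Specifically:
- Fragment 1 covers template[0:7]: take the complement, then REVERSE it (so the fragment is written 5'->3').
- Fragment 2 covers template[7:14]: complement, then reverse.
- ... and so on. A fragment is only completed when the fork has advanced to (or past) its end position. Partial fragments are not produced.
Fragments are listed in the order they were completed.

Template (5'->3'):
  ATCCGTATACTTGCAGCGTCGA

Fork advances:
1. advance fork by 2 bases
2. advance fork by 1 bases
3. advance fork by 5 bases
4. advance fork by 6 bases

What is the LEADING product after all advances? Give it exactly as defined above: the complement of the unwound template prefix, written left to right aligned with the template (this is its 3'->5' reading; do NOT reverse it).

Step 1: advance 2 -> fork_pos = 0 + 2 = 2.
Step 2: advance 1 -> fork_pos = 2 + 1 = 3.
Step 3: advance 5 -> fork_pos = 3 + 5 = 8.
Step 4: advance 6 -> fork_pos = 8 + 6 = 14.
Unwound prefix: template[0:14] = ATCCGTATACTTGC
Complement it base by base (A<->T, C<->G), keeping left-to-right order:
  [0:5] ATCCG -> TAGGC
  [5:10] TATAC -> ATATG
  [10:14] TTGC -> AACG
Concatenate: TAGGCATATGAACG (length 14; written aligned with the template, i.e. 3'->5').

Answer: TAGGCATATGAACG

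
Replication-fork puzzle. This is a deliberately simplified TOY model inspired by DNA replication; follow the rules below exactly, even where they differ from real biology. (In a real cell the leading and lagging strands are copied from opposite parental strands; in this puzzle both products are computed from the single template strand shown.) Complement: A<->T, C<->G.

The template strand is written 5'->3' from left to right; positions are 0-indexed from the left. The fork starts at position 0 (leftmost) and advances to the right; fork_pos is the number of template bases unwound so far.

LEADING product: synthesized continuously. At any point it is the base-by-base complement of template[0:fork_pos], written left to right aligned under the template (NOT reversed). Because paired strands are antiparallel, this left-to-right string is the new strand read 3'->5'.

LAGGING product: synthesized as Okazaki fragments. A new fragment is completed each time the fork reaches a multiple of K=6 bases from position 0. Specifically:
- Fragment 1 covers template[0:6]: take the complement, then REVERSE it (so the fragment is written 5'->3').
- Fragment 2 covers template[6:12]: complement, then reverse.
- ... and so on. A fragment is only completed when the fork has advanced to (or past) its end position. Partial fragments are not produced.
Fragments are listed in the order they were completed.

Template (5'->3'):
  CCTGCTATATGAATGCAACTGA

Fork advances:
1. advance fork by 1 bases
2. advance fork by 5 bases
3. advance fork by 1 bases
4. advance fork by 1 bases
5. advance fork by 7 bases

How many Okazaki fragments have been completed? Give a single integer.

Step 1: advance 1 -> fork_pos = 0 + 1 = 1. Next multiple of 6 is 6 (not reached); still 0 fragment(s).
Step 2: advance 5 -> fork_pos = 1 + 5 = 6. Reached multiple(s) of 6: 6 -> fragment 1 completed (1 total).
Step 3: advance 1 -> fork_pos = 6 + 1 = 7. Next multiple of 6 is 12 (not reached); still 1 fragment(s).
Step 4: advance 1 -> fork_pos = 7 + 1 = 8. Next multiple of 6 is 12 (not reached); still 1 fragment(s).
Step 5: advance 7 -> fork_pos = 8 + 7 = 15. Reached multiple(s) of 6: 12 -> fragment 2 completed (2 total).
Check: final fork_pos = 15; the multiples of 6 that are <= 15 are 6..12 -> 15 // 6 = 2 completed fragment(s).

Answer: 2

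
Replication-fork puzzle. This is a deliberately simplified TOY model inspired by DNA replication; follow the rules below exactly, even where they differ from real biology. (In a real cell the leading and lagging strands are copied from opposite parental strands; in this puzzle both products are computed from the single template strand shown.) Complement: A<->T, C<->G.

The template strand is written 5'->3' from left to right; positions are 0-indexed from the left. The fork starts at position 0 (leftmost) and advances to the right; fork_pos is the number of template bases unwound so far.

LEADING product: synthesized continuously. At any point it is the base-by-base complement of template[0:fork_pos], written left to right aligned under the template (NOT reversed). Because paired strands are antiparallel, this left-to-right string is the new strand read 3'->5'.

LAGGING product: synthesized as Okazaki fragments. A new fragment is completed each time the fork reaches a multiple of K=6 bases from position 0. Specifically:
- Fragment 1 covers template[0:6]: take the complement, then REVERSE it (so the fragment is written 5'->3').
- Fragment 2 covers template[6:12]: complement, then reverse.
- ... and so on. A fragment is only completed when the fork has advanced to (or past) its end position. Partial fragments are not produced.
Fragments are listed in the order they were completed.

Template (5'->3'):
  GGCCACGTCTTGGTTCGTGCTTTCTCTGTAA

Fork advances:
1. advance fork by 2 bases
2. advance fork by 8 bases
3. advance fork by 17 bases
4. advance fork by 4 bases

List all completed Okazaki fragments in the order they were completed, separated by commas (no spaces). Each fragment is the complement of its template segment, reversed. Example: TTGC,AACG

Answer: GTGGCC,CAAGAC,ACGAAC,GAAAGC,TACAGA

Derivation:
Step 1: advance 2 -> fork_pos = 0 + 2 = 2. Next multiple of 6 is 6 (not reached); still 0 fragment(s).
Step 2: advance 8 -> fork_pos = 2 + 8 = 10. Reached multiple(s) of 6: 6 -> fragment 1 completed (1 total).
Step 3: advance 17 -> fork_pos = 10 + 17 = 27. Reached multiple(s) of 6: 12, 18, 24 -> fragments 2-4 completed (4 total).
Step 4: advance 4 -> fork_pos = 27 + 4 = 31. Reached multiple(s) of 6: 30 -> fragment 5 completed (5 total).
Final fork_pos = 31, so 5 fragment(s) are complete. Build each: template segment -> complement -> reverse.
Fragment 1: template[0:6] = GGCCAC -> complement CCGGTG -> reversed GTGGCC
Fragment 2: template[6:12] = GTCTTG -> complement CAGAAC -> reversed CAAGAC
Fragment 3: template[12:18] = GTTCGT -> complement CAAGCA -> reversed ACGAAC
Fragment 4: template[18:24] = GCTTTC -> complement CGAAAG -> reversed GAAAGC
Fragment 5: template[24:30] = TCTGTA -> complement AGACAT -> reversed TACAGA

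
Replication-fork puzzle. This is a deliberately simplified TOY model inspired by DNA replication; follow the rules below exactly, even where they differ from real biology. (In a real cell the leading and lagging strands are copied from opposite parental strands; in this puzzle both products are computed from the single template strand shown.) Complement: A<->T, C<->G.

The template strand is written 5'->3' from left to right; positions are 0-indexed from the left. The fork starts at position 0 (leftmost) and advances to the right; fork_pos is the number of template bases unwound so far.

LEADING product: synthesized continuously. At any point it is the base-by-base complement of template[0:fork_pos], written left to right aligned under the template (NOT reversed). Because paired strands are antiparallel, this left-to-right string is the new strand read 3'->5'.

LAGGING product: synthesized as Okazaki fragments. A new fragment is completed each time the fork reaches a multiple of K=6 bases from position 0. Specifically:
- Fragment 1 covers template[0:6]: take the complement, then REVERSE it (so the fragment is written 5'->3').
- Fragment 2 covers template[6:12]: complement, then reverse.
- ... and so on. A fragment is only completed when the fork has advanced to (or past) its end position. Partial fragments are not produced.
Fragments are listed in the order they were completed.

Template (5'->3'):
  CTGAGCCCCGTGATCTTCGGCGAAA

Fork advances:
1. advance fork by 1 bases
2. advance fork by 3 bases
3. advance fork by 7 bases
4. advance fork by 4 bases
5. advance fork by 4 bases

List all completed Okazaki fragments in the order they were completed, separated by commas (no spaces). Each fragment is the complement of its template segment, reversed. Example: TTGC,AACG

Answer: GCTCAG,CACGGG,GAAGAT

Derivation:
Step 1: advance 1 -> fork_pos = 0 + 1 = 1. Next multiple of 6 is 6 (not reached); still 0 fragment(s).
Step 2: advance 3 -> fork_pos = 1 + 3 = 4. Next multiple of 6 is 6 (not reached); still 0 fragment(s).
Step 3: advance 7 -> fork_pos = 4 + 7 = 11. Reached multiple(s) of 6: 6 -> fragment 1 completed (1 total).
Step 4: advance 4 -> fork_pos = 11 + 4 = 15. Reached multiple(s) of 6: 12 -> fragment 2 completed (2 total).
Step 5: advance 4 -> fork_pos = 15 + 4 = 19. Reached multiple(s) of 6: 18 -> fragment 3 completed (3 total).
Final fork_pos = 19, so 3 fragment(s) are complete. Build each: template segment -> complement -> reverse.
Fragment 1: template[0:6] = CTGAGC -> complement GACTCG -> reversed GCTCAG
Fragment 2: template[6:12] = CCCGTG -> complement GGGCAC -> reversed CACGGG
Fragment 3: template[12:18] = ATCTTC -> complement TAGAAG -> reversed GAAGAT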